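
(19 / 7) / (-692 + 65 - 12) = -19 / 4473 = -0.00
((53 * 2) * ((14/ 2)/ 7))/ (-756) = -0.14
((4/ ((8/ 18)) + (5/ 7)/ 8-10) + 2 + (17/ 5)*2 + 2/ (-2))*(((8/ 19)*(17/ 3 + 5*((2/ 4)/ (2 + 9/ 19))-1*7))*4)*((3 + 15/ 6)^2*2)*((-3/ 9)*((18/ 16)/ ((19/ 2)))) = 3034317/ 339340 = 8.94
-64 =-64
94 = 94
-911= -911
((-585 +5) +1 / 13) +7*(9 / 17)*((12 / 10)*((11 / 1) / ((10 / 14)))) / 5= -15641997 / 27625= -566.23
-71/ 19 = -3.74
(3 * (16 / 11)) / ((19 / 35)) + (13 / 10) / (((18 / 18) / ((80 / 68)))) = 33994 / 3553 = 9.57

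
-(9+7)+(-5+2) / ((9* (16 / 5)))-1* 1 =-821 / 48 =-17.10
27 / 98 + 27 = 2673 / 98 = 27.28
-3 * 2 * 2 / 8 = -3 / 2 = -1.50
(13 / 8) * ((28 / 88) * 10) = 5.17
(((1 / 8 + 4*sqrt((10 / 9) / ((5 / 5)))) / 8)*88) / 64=0.75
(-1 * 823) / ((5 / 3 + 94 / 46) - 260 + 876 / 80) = 1135740 / 338569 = 3.35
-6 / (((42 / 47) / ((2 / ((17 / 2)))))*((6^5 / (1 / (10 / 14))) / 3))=-47 / 55080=-0.00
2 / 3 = 0.67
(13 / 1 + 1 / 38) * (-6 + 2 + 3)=-495 / 38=-13.03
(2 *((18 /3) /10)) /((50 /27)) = 81 /125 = 0.65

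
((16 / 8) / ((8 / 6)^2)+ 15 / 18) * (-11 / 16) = -1.35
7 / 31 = 0.23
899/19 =47.32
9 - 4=5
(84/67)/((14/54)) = 324/67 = 4.84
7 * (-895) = -6265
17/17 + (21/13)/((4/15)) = 367/52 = 7.06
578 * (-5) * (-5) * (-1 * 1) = -14450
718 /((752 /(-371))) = -133189 /376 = -354.23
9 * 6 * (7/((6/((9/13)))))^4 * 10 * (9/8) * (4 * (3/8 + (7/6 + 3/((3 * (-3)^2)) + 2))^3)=5896484673345/116985856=50403.40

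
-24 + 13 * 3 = 15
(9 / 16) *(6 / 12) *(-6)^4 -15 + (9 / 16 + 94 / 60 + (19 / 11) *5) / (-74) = 68249899 / 195360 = 349.35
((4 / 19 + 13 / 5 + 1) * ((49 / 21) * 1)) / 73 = 2534 / 20805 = 0.12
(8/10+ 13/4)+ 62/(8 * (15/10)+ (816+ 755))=4.09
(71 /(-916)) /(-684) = 71 /626544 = 0.00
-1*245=-245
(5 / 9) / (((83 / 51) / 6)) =170 / 83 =2.05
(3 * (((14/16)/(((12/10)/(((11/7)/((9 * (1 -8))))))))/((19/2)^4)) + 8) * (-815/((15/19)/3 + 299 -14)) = -10706121827/468414828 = -22.86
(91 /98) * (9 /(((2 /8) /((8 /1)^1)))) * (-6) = -11232 /7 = -1604.57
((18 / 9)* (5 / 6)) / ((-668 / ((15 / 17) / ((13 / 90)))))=-1125 / 73814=-0.02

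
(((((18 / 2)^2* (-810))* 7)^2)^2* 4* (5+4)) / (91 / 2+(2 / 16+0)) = 2562682448697563658816000 / 73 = 35105239023254296696109.59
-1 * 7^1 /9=-7 /9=-0.78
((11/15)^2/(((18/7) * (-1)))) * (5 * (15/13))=-847/702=-1.21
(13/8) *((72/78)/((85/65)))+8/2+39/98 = 5.55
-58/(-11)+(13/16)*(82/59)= 33239/5192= 6.40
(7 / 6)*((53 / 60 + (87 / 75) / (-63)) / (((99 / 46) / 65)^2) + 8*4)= 506904865 / 529254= 957.77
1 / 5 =0.20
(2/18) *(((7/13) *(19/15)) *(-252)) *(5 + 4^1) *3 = -33516/65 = -515.63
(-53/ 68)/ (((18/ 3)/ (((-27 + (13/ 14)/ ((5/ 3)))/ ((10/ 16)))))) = 32701/ 5950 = 5.50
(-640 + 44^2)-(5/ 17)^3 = 6367123/ 4913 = 1295.97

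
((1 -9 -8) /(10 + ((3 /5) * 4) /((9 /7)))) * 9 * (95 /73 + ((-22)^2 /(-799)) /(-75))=-412430904 /25955515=-15.89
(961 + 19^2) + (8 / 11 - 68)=13802 / 11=1254.73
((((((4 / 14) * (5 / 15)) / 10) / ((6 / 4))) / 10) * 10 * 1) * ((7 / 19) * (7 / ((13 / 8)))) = 112 / 11115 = 0.01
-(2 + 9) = -11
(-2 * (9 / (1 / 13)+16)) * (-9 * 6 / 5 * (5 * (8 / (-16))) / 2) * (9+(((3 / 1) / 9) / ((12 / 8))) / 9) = -32407.67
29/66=0.44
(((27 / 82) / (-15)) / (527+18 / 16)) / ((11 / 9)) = -324 / 9527375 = -0.00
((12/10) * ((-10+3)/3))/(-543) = 14/2715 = 0.01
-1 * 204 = -204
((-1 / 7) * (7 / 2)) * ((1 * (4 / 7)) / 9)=-2 / 63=-0.03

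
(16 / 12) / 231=4 / 693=0.01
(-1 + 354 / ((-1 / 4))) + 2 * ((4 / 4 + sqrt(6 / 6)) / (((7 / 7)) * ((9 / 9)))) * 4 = -1401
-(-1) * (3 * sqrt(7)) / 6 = sqrt(7) / 2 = 1.32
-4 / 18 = -2 / 9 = -0.22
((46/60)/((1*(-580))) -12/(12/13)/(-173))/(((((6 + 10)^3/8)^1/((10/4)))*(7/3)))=222221/1438474240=0.00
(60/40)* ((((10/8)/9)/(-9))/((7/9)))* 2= -5/84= -0.06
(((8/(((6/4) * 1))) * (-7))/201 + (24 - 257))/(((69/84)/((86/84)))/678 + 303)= -2732915396/3551145993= -0.77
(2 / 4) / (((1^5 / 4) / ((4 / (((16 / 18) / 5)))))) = 45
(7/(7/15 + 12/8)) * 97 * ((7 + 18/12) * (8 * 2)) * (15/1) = 41554800/59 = 704318.64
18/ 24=3/ 4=0.75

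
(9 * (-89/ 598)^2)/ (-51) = -23763/ 6079268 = -0.00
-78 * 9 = -702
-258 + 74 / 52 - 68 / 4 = -7113 / 26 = -273.58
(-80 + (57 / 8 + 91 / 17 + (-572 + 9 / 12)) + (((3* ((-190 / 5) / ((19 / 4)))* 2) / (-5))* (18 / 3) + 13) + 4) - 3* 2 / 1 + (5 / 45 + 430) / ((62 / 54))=-4122387 / 21080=-195.56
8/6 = 4/3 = 1.33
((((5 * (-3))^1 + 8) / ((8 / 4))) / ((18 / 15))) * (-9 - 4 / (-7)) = 295 / 12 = 24.58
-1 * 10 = -10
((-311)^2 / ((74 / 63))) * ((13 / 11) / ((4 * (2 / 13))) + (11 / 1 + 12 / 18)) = 7285702767 / 6512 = 1118811.85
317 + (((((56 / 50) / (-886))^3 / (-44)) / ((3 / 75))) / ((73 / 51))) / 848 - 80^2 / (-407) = 227750592332521032241 / 684501370408405000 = 332.72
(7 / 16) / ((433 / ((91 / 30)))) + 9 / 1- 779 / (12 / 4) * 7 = -375912643 / 207840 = -1808.66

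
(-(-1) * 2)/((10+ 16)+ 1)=2/27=0.07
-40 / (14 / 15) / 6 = -50 / 7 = -7.14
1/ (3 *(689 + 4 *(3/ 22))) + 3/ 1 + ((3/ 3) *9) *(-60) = -12219424/ 22755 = -537.00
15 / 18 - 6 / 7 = -1 / 42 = -0.02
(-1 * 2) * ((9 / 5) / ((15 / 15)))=-18 / 5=-3.60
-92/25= -3.68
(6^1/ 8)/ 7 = 3/ 28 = 0.11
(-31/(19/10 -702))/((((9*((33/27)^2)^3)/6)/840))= 92258157600/12402698561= 7.44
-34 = -34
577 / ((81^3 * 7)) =577 / 3720087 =0.00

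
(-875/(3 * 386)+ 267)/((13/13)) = 308311/1158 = 266.24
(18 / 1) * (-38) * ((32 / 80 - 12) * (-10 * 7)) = -555408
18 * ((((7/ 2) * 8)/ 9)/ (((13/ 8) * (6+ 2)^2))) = 7/ 13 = 0.54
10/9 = 1.11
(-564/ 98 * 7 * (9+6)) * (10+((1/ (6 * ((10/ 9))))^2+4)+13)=-4572207/ 280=-16329.31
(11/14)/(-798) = -11/11172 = -0.00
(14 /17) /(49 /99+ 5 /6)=2772 /4471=0.62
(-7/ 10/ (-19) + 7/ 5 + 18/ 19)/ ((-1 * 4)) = -453/ 760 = -0.60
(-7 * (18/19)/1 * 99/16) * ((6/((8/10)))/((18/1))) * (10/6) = -17325/608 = -28.50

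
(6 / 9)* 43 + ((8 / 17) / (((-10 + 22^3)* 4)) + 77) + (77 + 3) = 16788538 / 90423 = 185.67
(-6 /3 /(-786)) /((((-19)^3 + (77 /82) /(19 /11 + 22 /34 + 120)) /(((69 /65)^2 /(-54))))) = 0.00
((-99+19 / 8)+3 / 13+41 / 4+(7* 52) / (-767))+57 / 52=-524767 / 6136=-85.52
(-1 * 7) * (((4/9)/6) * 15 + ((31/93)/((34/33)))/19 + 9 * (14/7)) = -778477/5814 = -133.90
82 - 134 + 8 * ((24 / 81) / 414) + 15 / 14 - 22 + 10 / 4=-70.42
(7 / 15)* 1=7 / 15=0.47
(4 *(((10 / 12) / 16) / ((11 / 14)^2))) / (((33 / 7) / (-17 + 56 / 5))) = -9947 / 23958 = -0.42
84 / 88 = 21 / 22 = 0.95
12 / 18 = 2 / 3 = 0.67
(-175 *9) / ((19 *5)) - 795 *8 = -121155 / 19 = -6376.58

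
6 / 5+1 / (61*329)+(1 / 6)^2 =4435429 / 3612420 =1.23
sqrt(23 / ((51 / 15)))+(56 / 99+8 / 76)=1262 / 1881+sqrt(1955) / 17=3.27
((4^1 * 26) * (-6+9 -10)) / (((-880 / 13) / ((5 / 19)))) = 1183 / 418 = 2.83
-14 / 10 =-7 / 5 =-1.40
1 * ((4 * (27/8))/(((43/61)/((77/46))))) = 126819/3956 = 32.06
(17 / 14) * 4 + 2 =48 / 7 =6.86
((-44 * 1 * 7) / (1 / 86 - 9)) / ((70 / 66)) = 124872 / 3865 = 32.31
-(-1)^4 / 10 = -1 / 10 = -0.10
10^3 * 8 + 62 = 8062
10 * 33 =330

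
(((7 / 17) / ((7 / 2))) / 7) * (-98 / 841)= -28 / 14297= -0.00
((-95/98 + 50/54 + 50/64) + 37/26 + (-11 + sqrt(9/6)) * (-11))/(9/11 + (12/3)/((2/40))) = 745621789/489277152 - 121 * sqrt(6)/1778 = 1.36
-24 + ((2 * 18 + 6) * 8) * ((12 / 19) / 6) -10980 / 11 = -206244 / 209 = -986.81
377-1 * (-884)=1261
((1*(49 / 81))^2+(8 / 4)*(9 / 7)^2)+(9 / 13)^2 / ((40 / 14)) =4172479043 / 1086632820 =3.84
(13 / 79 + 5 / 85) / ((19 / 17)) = 300 / 1501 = 0.20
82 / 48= 41 / 24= 1.71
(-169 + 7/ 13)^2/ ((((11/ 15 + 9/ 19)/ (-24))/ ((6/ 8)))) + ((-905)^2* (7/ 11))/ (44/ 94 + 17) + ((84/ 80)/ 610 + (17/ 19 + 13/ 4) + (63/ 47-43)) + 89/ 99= -2531596482991446107921/ 6434944439437800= -393413.88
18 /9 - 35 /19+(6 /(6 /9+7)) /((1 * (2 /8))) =1437 /437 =3.29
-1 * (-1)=1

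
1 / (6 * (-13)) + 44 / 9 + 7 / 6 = 707 / 117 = 6.04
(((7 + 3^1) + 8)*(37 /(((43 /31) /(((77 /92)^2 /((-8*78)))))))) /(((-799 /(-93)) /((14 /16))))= -0.05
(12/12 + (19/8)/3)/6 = 43/144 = 0.30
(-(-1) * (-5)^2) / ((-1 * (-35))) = 5 / 7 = 0.71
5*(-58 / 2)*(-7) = 1015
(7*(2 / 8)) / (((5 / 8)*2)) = 7 / 5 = 1.40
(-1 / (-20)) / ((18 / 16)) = 2 / 45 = 0.04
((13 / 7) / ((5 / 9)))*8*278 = 260208 / 35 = 7434.51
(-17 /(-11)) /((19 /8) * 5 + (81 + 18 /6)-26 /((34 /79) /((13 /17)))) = 39304 /1263405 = 0.03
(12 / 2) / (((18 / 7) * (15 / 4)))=28 / 45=0.62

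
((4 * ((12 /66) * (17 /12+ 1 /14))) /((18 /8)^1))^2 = 0.23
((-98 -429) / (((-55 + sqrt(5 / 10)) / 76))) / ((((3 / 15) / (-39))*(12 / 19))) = -1360266050 / 6049 -12366055*sqrt(2) / 6049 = -227765.63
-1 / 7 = -0.14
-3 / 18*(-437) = 437 / 6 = 72.83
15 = 15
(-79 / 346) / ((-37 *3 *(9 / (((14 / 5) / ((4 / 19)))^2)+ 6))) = 1397431 / 4110747804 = 0.00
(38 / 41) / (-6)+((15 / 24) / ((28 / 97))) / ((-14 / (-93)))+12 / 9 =6002635 / 385728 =15.56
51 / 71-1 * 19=-1298 / 71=-18.28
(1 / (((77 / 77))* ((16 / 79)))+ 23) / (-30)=-149 / 160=-0.93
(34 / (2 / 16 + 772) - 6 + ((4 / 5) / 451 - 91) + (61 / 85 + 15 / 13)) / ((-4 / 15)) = 292696763731 / 820890356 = 356.56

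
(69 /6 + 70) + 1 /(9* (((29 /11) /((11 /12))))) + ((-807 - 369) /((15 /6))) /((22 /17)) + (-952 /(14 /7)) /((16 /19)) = -36484766 /43065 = -847.20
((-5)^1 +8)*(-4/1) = -12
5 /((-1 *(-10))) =1 /2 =0.50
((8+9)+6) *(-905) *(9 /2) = -187335 /2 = -93667.50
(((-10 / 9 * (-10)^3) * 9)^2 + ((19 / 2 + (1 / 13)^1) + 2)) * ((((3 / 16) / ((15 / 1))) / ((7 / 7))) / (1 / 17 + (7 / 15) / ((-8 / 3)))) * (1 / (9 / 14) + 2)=-117866680312 / 3081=-38255981.93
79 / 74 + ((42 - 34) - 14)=-365 / 74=-4.93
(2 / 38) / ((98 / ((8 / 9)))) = 4 / 8379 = 0.00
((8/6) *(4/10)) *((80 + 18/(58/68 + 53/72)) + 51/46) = 49.30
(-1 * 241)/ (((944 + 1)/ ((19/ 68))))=-4579/ 64260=-0.07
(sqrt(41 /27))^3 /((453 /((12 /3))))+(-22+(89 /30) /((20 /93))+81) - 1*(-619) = 164*sqrt(123) /110079+138359 /200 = 691.81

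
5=5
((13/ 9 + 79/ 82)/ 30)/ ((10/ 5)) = 1777/ 44280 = 0.04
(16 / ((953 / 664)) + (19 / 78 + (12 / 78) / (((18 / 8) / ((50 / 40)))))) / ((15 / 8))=10237588 / 1672515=6.12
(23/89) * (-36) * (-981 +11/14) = 5681322/623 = 9119.30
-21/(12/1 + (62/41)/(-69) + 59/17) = -144279/106139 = -1.36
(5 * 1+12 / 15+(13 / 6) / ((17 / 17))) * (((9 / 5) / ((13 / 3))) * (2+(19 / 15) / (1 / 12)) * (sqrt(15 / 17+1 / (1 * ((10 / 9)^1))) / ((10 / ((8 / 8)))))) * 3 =277479 * sqrt(51510) / 2762500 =22.80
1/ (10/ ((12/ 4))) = 3/ 10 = 0.30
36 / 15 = 12 / 5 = 2.40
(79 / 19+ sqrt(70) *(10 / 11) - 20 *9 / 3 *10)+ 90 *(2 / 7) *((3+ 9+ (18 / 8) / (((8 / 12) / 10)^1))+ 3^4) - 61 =10 *sqrt(70) / 11+ 346125 / 133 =2610.05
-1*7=-7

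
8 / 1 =8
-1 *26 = -26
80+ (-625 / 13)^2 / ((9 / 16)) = 6371680 / 1521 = 4189.14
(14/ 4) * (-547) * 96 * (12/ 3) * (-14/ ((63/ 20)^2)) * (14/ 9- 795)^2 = 1428155028838400/ 2187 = 653020132070.60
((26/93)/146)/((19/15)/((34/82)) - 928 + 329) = -1105/343899058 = -0.00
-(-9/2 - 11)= 31/2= 15.50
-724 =-724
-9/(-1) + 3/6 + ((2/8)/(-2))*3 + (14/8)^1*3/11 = 845/88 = 9.60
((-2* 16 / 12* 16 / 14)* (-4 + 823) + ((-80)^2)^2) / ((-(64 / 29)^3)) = -15608008829 / 4096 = -3810549.03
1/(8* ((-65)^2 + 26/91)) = 7/236616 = 0.00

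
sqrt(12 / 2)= 2.45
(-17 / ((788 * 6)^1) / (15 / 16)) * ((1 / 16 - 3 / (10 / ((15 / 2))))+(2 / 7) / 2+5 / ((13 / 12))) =-323 / 32760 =-0.01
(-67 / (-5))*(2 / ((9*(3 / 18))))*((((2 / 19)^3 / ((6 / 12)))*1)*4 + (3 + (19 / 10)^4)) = 73718876513 / 257212500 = 286.61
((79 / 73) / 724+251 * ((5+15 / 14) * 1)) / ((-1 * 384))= -563799263 / 142066176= -3.97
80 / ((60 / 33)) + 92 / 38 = 882 / 19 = 46.42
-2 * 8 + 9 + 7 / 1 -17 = -17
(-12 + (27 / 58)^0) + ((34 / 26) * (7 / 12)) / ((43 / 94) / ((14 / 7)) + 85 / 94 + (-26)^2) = -54606536 / 4964739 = -11.00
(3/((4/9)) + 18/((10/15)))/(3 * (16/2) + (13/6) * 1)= 405/314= 1.29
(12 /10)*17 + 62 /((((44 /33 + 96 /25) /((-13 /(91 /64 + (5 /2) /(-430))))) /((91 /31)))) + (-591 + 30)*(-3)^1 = 869691551 /630015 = 1380.43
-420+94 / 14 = -2893 / 7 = -413.29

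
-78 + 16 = -62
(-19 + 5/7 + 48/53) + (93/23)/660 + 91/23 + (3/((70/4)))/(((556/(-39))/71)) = -3723903427/260939140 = -14.27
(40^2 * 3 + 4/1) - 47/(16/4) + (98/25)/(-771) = 369482083/77100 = 4792.24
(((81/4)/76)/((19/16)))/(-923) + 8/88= 332312/3665233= 0.09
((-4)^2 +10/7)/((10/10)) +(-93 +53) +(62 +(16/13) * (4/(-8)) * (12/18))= 10652/273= 39.02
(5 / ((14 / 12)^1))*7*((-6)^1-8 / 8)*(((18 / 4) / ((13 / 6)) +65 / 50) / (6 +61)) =-9219 / 871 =-10.58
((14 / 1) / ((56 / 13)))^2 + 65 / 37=12.32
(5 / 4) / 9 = 5 / 36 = 0.14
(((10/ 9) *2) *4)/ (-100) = -0.09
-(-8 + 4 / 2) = 6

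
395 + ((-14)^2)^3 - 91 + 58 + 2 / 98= 368965003 / 49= 7529898.02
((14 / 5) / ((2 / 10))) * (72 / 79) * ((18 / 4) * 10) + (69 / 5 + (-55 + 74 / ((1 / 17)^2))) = 8657996 / 395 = 21918.98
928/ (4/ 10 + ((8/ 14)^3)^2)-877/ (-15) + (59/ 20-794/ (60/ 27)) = 1838.36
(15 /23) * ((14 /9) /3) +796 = 164842 /207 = 796.34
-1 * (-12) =12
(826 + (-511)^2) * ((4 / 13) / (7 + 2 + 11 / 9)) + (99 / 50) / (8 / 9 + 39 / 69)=1542906459 / 195650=7886.05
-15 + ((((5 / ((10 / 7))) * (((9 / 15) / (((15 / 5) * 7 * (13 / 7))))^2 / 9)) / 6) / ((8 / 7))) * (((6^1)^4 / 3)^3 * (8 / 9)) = 946.95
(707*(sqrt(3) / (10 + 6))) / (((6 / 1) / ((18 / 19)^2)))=19089*sqrt(3) / 2888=11.45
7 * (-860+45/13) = -77945/13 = -5995.77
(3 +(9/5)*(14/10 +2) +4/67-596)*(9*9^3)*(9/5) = -58040679276/8375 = -6930230.36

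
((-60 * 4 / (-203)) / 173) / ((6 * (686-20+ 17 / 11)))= 440 / 257878817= 0.00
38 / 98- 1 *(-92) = 4527 / 49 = 92.39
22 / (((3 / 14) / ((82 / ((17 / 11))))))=277816 / 51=5447.37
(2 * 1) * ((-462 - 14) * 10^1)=-9520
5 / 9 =0.56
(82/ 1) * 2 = 164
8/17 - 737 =-12521/17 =-736.53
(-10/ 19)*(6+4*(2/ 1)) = -140/ 19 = -7.37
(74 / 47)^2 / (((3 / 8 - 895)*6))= -21904 / 47429439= -0.00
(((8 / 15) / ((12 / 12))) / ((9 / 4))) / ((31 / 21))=224 / 1395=0.16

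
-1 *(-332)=332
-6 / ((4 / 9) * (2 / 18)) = -243 / 2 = -121.50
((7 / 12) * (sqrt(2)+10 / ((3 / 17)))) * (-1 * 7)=-4165 / 18-49 * sqrt(2) / 12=-237.16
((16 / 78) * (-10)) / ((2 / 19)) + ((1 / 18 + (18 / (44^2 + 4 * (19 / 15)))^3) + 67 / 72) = -834829542753461 / 45123317300763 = -18.50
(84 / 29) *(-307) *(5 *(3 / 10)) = -38682 / 29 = -1333.86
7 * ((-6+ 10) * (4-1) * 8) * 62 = 41664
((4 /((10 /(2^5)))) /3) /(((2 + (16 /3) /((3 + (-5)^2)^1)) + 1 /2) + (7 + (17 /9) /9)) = 24192 /56135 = 0.43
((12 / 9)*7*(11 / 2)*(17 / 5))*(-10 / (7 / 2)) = -1496 / 3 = -498.67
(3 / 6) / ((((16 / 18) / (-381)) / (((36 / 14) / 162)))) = -381 / 112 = -3.40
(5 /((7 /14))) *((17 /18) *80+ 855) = 83750 /9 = 9305.56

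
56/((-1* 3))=-56/3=-18.67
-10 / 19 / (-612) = 5 / 5814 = 0.00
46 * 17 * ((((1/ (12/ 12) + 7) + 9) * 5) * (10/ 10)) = 66470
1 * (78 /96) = 13 /16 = 0.81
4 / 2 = 2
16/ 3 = 5.33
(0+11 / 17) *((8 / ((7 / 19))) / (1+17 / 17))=836 / 119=7.03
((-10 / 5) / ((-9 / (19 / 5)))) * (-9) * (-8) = 304 / 5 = 60.80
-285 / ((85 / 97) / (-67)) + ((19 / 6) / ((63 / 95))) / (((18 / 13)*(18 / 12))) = 3781140163 / 173502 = 21793.06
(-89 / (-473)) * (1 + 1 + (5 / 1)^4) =117.98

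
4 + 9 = 13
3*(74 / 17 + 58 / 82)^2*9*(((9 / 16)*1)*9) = 27205687323 / 7772944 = 3500.05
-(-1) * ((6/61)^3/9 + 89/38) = 20202221/8625278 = 2.34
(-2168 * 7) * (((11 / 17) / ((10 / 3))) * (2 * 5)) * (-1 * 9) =4507272 / 17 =265133.65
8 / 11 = 0.73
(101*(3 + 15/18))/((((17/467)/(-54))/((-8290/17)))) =80939987010/289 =280069159.20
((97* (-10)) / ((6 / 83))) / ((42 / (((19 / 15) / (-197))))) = 152969 / 74466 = 2.05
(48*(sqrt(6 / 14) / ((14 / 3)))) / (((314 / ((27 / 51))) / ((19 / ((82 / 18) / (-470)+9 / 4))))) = 52079760*sqrt(21) / 2478692293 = 0.10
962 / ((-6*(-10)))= 481 / 30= 16.03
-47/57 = -0.82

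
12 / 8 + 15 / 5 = 4.50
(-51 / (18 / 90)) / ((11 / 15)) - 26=-4111 / 11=-373.73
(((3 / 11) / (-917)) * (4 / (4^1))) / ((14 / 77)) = -3 / 1834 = -0.00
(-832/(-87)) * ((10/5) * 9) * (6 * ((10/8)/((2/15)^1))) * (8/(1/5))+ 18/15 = 56160174/145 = 387311.54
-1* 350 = -350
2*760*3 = 4560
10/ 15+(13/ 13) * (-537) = -1609/ 3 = -536.33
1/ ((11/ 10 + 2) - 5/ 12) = 60/ 161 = 0.37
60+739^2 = 546181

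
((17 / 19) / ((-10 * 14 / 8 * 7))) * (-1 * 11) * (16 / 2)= 2992 / 4655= 0.64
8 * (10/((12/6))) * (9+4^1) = 520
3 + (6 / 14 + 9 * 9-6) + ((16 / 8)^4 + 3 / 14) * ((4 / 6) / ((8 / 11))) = 2239 / 24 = 93.29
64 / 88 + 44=492 / 11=44.73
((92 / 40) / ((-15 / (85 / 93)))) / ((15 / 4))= -782 / 20925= -0.04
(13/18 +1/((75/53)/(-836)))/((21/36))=-531046/525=-1011.52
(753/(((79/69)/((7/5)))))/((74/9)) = 3273291/29230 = 111.98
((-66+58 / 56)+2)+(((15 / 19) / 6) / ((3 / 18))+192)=69067 / 532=129.83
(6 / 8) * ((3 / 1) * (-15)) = -135 / 4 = -33.75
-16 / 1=-16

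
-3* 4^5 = -3072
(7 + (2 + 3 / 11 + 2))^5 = 29316250624 / 161051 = 182030.85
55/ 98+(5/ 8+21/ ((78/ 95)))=136385/ 5096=26.76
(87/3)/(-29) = -1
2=2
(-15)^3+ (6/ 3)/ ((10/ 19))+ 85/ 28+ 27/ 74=-17445201/ 5180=-3367.80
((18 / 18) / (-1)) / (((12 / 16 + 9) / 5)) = -20 / 39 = -0.51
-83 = -83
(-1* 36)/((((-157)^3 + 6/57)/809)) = 553356/73527965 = 0.01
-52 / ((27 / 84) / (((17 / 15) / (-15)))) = 24752 / 2025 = 12.22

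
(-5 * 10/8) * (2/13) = -25/26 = -0.96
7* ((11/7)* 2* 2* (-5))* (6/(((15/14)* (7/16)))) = -2816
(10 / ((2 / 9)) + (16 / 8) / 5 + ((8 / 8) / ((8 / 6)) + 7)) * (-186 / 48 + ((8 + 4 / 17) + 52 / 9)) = 13190767 / 24480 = 538.84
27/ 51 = 0.53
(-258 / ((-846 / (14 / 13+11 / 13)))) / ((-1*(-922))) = 0.00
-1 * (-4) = 4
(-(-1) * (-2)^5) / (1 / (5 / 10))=-16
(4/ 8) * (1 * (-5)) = -5/ 2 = -2.50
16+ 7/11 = 183/11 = 16.64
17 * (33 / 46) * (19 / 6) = 38.62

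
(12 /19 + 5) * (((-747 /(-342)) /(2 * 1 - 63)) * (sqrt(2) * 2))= -8881 * sqrt(2) /22021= -0.57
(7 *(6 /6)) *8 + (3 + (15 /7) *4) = 473 /7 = 67.57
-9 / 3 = -3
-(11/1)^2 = -121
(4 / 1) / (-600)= -1 / 150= -0.01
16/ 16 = 1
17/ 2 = 8.50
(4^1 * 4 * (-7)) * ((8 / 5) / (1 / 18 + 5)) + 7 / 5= -2213 / 65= -34.05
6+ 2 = 8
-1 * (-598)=598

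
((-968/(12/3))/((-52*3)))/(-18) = -121/1404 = -0.09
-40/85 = -8/17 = -0.47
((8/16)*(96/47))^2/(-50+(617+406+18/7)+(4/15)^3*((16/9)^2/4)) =4408992000/4123996562323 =0.00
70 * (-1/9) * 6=-140/3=-46.67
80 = 80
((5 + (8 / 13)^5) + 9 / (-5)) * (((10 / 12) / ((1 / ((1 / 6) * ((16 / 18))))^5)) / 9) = 3125518336 / 143846515622277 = 0.00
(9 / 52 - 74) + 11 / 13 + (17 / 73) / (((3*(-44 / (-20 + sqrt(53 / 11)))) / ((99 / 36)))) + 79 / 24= -528343 / 7592 - 17*sqrt(583) / 38544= -69.60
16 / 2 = 8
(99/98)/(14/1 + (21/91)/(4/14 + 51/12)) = 163449/2273404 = 0.07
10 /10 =1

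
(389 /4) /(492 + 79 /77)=29953 /151852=0.20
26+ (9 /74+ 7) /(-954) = 1834969 /70596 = 25.99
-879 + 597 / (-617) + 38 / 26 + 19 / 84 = -878.28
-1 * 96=-96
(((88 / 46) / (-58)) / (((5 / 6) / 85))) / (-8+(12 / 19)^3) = 3847899 / 8861762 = 0.43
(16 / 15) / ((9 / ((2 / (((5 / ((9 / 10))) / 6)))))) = 32 / 125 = 0.26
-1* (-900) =900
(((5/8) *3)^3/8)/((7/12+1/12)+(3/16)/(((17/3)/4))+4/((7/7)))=172125/1002496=0.17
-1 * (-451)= 451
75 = 75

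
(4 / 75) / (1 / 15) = 4 / 5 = 0.80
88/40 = 2.20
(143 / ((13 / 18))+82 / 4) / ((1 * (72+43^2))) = 437 / 3842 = 0.11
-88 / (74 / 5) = -220 / 37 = -5.95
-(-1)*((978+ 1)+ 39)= 1018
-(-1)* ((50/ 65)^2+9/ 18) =369/ 338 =1.09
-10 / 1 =-10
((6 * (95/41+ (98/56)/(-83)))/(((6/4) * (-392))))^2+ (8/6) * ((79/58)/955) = 362313005532773/147849090209136960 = 0.00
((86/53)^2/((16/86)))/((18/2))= 1.57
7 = 7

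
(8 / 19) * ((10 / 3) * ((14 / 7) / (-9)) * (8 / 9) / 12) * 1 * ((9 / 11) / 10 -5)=17312 / 152361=0.11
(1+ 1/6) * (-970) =-3395/3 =-1131.67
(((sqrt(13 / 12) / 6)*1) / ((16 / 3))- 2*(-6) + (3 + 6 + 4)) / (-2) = -25 / 2- sqrt(39) / 384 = -12.52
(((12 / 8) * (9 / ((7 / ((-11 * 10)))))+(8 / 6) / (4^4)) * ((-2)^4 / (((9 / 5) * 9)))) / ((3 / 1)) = -1425565 / 20412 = -69.84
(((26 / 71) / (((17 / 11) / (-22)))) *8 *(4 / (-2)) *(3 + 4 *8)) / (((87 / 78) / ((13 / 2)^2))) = 110578.71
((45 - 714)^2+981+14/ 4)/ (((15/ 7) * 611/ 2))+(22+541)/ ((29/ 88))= 48936941/ 20445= 2393.59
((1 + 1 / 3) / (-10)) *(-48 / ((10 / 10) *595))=32 / 2975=0.01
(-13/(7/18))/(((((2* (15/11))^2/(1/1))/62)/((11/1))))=-536393/175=-3065.10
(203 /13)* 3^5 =49329 /13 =3794.54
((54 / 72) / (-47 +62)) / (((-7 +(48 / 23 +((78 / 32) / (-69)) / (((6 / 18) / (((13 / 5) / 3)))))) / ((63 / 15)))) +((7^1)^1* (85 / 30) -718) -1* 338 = -286273357 / 276270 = -1036.21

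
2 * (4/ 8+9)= 19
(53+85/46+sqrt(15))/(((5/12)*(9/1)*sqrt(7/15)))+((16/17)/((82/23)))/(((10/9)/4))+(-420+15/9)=-4363739/10455+4*sqrt(7)/7+1682*sqrt(105)/805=-394.46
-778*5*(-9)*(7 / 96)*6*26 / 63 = 25285 / 4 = 6321.25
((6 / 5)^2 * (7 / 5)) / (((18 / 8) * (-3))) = -112 / 375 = -0.30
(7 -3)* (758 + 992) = 7000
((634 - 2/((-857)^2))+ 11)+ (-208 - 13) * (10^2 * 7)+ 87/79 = -8938433818000/58021471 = -154053.90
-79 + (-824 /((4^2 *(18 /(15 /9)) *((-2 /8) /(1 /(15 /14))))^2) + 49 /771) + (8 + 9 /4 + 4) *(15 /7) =-2303300731 /47212956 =-48.79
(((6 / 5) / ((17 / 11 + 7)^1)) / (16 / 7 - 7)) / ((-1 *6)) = 7 / 1410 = 0.00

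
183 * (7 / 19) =1281 / 19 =67.42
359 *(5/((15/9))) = 1077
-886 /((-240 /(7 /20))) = 3101 /2400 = 1.29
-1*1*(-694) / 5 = 694 / 5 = 138.80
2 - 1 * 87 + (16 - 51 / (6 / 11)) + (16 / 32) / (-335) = -54438 / 335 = -162.50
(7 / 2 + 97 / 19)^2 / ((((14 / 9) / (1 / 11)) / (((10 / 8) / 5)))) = 962361 / 889504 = 1.08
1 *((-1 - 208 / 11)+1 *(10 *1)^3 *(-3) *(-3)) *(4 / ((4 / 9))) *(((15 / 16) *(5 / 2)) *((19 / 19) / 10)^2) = 2667087 / 1408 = 1894.24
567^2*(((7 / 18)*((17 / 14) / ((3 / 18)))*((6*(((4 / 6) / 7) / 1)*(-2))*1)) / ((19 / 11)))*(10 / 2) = -57255660 / 19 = -3013455.79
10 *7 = 70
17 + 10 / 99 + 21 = 3772 / 99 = 38.10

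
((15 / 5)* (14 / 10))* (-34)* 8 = -1142.40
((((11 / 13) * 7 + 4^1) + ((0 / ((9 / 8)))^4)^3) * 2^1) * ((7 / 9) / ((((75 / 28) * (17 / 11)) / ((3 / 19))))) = 185416 / 314925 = 0.59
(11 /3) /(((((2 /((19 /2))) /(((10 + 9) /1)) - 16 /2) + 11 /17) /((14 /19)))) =-49742 /135171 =-0.37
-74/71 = -1.04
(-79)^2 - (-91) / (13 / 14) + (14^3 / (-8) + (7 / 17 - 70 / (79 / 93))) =7942511 / 1343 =5914.01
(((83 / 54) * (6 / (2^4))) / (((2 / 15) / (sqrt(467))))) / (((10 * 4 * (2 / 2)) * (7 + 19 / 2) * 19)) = 83 * sqrt(467) / 240768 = 0.01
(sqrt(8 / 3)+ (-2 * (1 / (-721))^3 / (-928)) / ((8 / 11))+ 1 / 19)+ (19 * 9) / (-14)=-321484479471889 / 26434272500608+ 2 * sqrt(6) / 3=-10.53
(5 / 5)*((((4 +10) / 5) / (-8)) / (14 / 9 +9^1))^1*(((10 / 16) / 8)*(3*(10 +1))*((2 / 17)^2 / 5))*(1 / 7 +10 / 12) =-4059 / 17571200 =-0.00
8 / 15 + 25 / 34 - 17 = -8023 / 510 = -15.73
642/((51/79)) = 16906/17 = 994.47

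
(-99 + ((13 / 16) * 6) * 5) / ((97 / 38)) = -11343 / 388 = -29.23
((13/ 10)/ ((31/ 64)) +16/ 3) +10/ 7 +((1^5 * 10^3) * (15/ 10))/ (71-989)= 1296796/ 166005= 7.81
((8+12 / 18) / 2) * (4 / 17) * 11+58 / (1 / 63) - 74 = 183152 / 51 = 3591.22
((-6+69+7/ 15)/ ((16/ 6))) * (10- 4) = 714/ 5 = 142.80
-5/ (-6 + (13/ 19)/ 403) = 2945/ 3533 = 0.83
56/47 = 1.19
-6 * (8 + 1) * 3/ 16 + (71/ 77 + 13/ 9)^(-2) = -26751951/ 2689600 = -9.95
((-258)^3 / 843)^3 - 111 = -187591687222665648615 / 22188041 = -8454630457130.74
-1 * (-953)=953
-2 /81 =-0.02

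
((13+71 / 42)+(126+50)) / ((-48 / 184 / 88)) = -64326.25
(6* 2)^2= 144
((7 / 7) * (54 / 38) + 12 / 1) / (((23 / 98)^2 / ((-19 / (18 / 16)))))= -6530720 / 1587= -4115.14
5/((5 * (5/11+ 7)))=11/82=0.13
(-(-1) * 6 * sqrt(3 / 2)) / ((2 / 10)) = 15 * sqrt(6) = 36.74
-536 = -536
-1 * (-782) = 782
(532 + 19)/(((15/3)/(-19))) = -10469/5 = -2093.80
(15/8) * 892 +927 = 5199/2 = 2599.50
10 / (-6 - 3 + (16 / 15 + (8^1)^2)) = 150 / 841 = 0.18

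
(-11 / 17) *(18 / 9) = -22 / 17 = -1.29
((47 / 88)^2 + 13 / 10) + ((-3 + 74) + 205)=10748101 / 38720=277.59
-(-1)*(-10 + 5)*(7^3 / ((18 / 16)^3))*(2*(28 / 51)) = -49172480 / 37179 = -1322.59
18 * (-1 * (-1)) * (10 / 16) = 45 / 4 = 11.25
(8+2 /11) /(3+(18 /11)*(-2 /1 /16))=120 /41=2.93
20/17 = 1.18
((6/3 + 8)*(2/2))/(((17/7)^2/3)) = 1470/289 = 5.09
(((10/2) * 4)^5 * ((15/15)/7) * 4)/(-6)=-6400000/21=-304761.90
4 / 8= 1 / 2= 0.50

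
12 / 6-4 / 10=1.60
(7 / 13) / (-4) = -7 / 52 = -0.13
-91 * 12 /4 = -273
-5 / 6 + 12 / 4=13 / 6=2.17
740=740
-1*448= -448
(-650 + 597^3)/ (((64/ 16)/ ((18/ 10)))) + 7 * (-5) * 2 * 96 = 1914845307/ 20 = 95742265.35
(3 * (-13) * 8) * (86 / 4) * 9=-60372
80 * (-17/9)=-1360/9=-151.11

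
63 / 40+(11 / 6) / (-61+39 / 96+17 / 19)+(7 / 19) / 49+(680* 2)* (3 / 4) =591785085649 / 579300120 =1021.55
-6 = -6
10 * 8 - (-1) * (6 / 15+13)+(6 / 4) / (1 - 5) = 3721 / 40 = 93.02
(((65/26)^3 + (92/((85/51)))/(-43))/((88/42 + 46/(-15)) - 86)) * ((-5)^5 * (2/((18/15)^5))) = 414.18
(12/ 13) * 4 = 48/ 13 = 3.69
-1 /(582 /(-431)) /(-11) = -431 /6402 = -0.07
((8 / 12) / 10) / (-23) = -1 / 345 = -0.00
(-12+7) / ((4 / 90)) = -225 / 2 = -112.50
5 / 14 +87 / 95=1693 / 1330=1.27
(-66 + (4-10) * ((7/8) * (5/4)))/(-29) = 1161/464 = 2.50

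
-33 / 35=-0.94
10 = 10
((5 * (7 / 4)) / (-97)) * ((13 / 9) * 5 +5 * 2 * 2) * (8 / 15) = -3430 / 2619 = -1.31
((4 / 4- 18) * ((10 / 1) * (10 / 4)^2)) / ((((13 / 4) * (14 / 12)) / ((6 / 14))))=-76500 / 637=-120.09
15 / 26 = 0.58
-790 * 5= -3950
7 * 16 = 112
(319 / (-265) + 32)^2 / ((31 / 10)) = 133203842 / 435395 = 305.94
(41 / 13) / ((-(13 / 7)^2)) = -2009 / 2197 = -0.91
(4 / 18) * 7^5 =33614 / 9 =3734.89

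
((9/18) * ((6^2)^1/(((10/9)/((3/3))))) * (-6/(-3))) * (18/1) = 2916/5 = 583.20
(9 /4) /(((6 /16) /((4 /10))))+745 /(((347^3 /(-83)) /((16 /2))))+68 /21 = 24682957016 /4387101915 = 5.63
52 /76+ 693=13180 /19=693.68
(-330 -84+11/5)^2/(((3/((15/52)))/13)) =4239481/20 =211974.05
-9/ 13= -0.69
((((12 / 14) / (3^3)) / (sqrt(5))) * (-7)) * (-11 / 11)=2 * sqrt(5) / 45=0.10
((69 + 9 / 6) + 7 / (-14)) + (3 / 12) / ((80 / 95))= 70.30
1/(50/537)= 537/50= 10.74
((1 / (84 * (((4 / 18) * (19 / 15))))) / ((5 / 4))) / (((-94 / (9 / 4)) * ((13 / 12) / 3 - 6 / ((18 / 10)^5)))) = -1594323 / 85788724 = -0.02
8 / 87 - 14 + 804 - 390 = 34808 / 87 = 400.09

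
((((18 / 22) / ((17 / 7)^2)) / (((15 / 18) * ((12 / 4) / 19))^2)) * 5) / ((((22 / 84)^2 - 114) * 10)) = -561661128 / 15972488125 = -0.04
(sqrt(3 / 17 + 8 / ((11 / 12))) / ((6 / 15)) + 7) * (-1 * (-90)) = 630 + 675 * sqrt(34595) / 187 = 1301.38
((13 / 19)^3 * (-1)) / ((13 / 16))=-2704 / 6859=-0.39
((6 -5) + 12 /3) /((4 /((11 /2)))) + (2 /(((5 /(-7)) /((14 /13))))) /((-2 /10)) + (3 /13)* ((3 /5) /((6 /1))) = 879 /40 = 21.98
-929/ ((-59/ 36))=33444/ 59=566.85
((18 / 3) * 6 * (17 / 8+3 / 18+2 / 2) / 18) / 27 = 79 / 324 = 0.24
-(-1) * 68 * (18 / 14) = 612 / 7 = 87.43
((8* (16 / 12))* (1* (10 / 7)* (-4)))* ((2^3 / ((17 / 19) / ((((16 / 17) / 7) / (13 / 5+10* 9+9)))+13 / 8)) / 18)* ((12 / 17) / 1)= -15564800 / 551647467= -0.03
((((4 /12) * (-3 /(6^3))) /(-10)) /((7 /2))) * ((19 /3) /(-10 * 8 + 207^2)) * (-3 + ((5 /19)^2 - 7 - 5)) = -77 /263285964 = -0.00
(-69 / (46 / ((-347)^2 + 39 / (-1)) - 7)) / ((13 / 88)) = 15226805 / 228189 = 66.73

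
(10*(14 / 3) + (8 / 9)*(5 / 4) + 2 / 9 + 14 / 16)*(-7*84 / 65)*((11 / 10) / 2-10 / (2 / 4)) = 22358553 / 2600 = 8599.44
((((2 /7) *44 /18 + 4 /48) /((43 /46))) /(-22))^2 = 20529961 /14207686416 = 0.00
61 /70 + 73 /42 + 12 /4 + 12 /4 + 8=1744 /105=16.61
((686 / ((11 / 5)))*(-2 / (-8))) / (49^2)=5 / 154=0.03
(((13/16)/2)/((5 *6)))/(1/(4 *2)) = 13/120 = 0.11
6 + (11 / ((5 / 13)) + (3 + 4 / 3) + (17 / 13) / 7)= 53399 / 1365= 39.12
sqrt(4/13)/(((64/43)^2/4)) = 1849 * sqrt(13)/6656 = 1.00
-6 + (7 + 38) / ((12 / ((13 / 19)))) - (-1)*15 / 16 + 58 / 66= -16231 / 10032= -1.62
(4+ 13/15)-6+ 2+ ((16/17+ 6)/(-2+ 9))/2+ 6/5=4574/1785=2.56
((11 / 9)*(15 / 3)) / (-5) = -11 / 9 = -1.22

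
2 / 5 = 0.40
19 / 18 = 1.06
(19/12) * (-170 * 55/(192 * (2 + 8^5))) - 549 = -4145081957/7550208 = -549.00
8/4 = 2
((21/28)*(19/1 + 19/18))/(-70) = -361/1680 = -0.21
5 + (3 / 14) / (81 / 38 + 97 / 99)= 415318 / 81935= 5.07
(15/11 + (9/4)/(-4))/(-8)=-141/1408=-0.10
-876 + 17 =-859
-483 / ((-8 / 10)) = 2415 / 4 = 603.75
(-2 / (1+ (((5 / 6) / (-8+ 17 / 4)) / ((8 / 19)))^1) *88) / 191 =-6336 / 3247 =-1.95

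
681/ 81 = 8.41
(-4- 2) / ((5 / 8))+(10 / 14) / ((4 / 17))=-919 / 140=-6.56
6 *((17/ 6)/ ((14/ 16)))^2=9248/ 147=62.91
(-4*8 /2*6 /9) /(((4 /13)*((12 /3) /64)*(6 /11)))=-9152 /9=-1016.89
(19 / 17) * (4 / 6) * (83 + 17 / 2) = 1159 / 17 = 68.18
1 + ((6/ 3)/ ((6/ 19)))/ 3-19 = -143/ 9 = -15.89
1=1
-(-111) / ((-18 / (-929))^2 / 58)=926042993 / 54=17148944.31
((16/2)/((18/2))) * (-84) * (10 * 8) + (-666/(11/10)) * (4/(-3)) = -170480/33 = -5166.06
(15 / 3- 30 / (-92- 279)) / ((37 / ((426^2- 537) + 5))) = 341079440 / 13727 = 24847.34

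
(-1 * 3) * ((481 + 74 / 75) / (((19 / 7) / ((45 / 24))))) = -759129 / 760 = -998.85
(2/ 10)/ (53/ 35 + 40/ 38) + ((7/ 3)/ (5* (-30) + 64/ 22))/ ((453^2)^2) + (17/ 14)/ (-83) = 2138200779997714115/ 33787105132578900543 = 0.06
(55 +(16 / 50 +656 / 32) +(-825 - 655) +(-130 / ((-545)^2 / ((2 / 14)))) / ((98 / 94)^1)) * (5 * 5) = -286114535467 / 8150366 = -35104.50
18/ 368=9/ 184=0.05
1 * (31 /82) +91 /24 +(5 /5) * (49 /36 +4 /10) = 87539 /14760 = 5.93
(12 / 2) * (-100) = -600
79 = 79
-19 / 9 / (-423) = 19 / 3807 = 0.00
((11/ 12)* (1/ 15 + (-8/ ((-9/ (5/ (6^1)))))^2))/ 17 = 24673/ 743580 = 0.03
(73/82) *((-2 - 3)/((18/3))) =-365/492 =-0.74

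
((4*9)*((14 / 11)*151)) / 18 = 4228 / 11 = 384.36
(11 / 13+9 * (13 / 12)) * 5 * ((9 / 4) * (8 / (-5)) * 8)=-19836 / 13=-1525.85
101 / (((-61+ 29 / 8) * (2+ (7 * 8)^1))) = -404 / 13311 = -0.03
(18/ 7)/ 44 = 9/ 154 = 0.06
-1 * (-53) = 53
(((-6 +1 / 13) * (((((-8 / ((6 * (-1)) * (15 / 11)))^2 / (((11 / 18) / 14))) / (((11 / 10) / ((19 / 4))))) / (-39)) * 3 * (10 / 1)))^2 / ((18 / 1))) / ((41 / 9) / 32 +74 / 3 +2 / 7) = 48113029414912 / 117039293631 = 411.08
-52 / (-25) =52 / 25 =2.08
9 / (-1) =-9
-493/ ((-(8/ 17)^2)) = 2226.20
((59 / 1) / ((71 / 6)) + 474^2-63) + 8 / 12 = 47843773 / 213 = 224618.65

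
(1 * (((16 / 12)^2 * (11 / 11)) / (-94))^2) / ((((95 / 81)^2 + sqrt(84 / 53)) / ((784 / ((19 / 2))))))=204635289600 / 1548417461249 - 106662334464 * sqrt(1113) / 29419931763731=0.01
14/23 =0.61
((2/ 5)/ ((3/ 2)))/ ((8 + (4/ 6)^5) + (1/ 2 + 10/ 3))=648/ 29075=0.02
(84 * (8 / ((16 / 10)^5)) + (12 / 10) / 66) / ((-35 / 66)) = -10831197 / 89600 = -120.88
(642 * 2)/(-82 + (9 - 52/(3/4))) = -3852/427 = -9.02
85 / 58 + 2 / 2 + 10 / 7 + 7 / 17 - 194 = -1309269 / 6902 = -189.69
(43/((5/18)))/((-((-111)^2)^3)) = -86/1039119195645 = -0.00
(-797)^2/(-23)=-27617.78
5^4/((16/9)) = 5625/16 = 351.56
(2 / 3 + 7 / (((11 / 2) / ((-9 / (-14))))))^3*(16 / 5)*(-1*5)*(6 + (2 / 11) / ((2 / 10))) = -143061184 / 395307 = -361.90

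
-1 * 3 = -3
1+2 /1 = 3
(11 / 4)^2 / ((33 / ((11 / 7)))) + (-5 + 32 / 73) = -103055 / 24528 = -4.20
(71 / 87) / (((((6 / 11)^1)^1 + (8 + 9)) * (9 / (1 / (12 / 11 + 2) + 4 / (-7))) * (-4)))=46079 / 143865288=0.00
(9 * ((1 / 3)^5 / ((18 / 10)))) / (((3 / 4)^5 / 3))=5120 / 19683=0.26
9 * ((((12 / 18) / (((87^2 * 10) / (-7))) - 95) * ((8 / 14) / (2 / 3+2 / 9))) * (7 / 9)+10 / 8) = -21003989 / 50460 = -416.25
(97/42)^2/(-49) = -9409/86436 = -0.11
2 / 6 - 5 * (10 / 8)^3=-1811 / 192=-9.43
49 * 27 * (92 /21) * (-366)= -2121336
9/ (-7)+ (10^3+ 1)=6998/ 7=999.71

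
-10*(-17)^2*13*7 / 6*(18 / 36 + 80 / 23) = -8021195 / 46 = -174373.80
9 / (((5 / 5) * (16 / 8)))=9 / 2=4.50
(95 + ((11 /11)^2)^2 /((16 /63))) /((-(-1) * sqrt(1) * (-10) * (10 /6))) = -4749 /800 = -5.94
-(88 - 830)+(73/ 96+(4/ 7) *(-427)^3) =-4270803191/ 96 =-44487533.24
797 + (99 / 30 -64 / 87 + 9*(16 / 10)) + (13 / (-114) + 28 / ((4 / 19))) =946.85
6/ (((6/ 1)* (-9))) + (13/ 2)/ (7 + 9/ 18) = 0.76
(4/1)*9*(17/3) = 204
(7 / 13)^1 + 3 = 3.54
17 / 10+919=9207 / 10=920.70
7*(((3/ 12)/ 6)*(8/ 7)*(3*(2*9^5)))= 118098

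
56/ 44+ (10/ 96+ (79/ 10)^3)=32631449/ 66000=494.42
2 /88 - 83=-3651 /44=-82.98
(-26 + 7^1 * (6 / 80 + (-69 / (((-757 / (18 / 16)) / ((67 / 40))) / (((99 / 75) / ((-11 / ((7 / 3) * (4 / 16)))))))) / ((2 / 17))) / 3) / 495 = -1262722477 / 23981760000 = -0.05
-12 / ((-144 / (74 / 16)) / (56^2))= 3626 / 3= 1208.67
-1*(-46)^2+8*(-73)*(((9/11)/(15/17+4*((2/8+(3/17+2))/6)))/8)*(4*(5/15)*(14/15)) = -590076/275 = -2145.73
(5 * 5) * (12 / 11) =27.27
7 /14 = 1 /2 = 0.50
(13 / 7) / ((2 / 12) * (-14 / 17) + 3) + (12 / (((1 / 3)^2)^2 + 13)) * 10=5316321 / 538594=9.87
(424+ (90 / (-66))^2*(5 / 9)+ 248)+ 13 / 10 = 815943 / 1210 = 674.33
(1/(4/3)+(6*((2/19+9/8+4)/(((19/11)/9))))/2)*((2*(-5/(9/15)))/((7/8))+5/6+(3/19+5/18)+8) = -929693035/1152312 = -806.81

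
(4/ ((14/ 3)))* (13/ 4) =39/ 14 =2.79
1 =1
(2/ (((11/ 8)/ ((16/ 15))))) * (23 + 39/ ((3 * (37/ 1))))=73728/ 2035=36.23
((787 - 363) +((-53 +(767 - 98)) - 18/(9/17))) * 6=6036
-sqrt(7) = -2.65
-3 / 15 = -1 / 5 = -0.20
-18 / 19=-0.95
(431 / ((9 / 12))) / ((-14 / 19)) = -16378 / 21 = -779.90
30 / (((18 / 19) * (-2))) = -95 / 6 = -15.83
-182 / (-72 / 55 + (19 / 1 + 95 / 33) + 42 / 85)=-255255 / 29542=-8.64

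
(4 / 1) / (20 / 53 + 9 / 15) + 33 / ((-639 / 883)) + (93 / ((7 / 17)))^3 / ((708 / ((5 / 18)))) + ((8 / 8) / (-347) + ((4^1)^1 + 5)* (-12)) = 1935107816348561 / 442738124472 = 4370.77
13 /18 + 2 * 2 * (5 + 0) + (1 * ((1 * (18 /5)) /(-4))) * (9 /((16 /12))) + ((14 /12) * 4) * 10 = 22073 /360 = 61.31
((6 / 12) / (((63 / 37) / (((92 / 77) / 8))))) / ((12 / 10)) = 4255 / 116424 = 0.04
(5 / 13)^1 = 5 / 13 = 0.38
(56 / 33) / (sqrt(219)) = 56 * sqrt(219) / 7227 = 0.11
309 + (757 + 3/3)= 1067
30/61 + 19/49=2629/2989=0.88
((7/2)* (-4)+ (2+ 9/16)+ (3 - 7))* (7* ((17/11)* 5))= -835.03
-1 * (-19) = 19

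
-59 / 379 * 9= -1.40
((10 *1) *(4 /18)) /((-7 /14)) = -40 /9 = -4.44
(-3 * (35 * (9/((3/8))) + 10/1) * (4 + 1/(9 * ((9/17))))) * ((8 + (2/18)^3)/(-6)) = 14316.03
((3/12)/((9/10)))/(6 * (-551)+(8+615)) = -5/48294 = -0.00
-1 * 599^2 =-358801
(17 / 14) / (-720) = -17 / 10080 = -0.00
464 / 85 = 5.46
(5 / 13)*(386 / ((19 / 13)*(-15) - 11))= -965 / 214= -4.51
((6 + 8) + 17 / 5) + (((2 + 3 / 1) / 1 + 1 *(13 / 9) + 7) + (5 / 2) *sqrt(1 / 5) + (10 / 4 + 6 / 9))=sqrt(5) / 2 + 3061 / 90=35.13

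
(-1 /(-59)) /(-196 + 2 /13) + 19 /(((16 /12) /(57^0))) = 4281073 /300428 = 14.25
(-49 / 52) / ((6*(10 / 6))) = -49 / 520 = -0.09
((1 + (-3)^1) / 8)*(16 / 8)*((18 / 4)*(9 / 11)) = -81 / 44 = -1.84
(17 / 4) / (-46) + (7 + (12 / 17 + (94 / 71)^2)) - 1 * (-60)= 1093785303 / 15768248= 69.37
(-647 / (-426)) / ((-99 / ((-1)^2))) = -647 / 42174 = -0.02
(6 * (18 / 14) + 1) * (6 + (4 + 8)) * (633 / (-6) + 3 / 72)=-463173 / 28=-16541.89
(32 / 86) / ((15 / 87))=464 / 215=2.16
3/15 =1/5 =0.20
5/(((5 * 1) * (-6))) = -1/6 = -0.17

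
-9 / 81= -1 / 9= -0.11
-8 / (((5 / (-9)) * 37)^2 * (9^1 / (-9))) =648 / 34225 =0.02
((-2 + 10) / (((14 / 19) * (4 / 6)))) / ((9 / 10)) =380 / 21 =18.10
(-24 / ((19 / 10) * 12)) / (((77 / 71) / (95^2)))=-674500 / 77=-8759.74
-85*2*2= -340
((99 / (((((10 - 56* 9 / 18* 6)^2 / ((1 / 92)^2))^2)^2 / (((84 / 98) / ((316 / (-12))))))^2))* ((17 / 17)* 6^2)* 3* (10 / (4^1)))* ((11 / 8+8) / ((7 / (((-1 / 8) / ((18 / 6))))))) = -27064125 / 68038842778511780272459535816497277596290302156880175240603761546880876544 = -0.00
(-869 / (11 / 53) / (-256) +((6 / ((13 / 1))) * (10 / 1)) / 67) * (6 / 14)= 10986711 / 1560832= 7.04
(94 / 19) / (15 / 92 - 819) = -8648 / 1431327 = -0.01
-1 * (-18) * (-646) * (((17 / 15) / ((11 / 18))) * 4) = -4744224 / 55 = -86258.62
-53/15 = -3.53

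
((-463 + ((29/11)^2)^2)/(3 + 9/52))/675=-105239368/543547125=-0.19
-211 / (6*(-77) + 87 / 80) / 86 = 8440 / 1585539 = 0.01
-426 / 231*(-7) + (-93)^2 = 95281 / 11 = 8661.91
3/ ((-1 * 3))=-1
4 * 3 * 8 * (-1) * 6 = -576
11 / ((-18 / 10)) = -55 / 9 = -6.11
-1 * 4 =-4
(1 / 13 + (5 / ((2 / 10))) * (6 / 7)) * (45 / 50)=19.35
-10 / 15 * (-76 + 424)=-232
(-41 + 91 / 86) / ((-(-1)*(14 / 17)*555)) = -3893 / 44548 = -0.09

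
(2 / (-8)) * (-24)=6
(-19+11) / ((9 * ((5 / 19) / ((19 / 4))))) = -722 / 45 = -16.04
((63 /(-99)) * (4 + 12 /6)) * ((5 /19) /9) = -70 /627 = -0.11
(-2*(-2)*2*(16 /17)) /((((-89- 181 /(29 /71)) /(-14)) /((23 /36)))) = 0.13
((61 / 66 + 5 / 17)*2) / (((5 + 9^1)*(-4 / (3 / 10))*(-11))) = 0.00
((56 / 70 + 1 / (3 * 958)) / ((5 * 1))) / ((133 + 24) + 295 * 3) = 11501 / 74867700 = 0.00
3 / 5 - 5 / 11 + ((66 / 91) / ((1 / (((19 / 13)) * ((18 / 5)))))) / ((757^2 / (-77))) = 772031036 / 5326490455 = 0.14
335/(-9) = -335/9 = -37.22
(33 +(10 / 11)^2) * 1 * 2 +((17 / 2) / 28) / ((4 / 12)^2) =476929 / 6776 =70.39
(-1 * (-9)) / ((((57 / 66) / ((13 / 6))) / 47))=1061.21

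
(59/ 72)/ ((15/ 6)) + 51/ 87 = 4771/ 5220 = 0.91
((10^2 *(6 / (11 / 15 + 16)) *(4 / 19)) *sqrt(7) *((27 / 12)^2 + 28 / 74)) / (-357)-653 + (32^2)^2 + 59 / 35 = 36677364 / 35-2415750 *sqrt(7) / 20997907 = 1047924.38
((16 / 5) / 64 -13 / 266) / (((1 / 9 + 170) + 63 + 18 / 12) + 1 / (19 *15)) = 27 / 5616674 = 0.00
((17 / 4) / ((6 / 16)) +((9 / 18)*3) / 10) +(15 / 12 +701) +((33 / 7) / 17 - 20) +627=1321.01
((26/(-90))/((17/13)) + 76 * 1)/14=57971/10710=5.41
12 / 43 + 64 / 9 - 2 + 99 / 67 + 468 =12312847 / 25929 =474.87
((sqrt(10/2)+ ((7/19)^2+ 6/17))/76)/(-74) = -sqrt(5)/5624 -2999/34514488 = -0.00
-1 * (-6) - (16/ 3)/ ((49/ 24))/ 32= 290/ 49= 5.92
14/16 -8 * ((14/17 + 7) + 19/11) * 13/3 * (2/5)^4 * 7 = -163972249/2805000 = -58.46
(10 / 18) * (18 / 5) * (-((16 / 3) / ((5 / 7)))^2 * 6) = -50176 / 75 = -669.01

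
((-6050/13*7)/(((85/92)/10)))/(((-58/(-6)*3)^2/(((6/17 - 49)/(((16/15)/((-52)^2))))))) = 1256641386000/243049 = 5170321.15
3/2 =1.50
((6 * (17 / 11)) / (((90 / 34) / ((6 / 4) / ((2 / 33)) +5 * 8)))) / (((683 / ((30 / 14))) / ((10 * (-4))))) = -28.47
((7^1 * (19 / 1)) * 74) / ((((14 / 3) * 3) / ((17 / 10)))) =11951 / 10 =1195.10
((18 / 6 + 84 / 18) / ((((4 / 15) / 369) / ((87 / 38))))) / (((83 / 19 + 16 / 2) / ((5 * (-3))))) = -11075535 / 376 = -29456.21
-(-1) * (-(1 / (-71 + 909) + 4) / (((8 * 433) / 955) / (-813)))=2603319495 / 2902832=896.82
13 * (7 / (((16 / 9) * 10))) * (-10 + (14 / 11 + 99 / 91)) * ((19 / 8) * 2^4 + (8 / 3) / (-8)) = -2592333 / 1760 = -1472.92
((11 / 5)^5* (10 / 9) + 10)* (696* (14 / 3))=1228887296 / 5625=218468.85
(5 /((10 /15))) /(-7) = -15 /14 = -1.07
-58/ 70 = -29/ 35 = -0.83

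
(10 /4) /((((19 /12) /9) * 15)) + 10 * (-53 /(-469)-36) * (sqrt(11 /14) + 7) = -3196684 /1273-84155 * sqrt(154) /3283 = -2829.25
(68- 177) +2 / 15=-1633 / 15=-108.87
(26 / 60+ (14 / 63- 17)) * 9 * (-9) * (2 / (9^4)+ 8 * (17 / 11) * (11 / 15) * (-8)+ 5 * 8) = -43070.48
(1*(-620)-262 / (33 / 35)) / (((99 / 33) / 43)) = -1274090 / 99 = -12869.60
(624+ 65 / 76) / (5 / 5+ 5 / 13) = 617357 / 1368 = 451.28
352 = 352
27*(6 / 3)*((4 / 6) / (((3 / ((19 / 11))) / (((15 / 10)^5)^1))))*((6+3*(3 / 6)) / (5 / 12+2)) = 623295 / 1276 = 488.48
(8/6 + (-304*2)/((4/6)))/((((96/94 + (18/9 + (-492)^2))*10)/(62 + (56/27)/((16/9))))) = -12166279/511971750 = -0.02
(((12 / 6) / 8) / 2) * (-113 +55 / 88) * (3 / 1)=-2697 / 64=-42.14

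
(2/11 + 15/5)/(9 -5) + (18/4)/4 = 169/88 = 1.92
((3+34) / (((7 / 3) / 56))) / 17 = 888 / 17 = 52.24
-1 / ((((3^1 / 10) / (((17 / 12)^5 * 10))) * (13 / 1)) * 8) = -35496425 / 19408896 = -1.83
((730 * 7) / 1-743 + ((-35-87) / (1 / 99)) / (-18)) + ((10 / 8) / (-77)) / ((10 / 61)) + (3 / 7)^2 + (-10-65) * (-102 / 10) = 5803.08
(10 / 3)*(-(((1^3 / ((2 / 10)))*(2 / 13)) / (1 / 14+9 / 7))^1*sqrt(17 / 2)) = -700*sqrt(34) / 741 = -5.51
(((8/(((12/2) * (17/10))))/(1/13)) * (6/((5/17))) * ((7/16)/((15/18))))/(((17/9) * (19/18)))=88452/1615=54.77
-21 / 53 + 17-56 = -2088 / 53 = -39.40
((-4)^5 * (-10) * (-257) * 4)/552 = -1315840/69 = -19070.14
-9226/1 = -9226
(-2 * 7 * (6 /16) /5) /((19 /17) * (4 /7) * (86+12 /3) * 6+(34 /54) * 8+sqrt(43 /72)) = -0.00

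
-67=-67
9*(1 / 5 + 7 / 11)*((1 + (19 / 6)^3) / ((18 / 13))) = 423085 / 2376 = 178.07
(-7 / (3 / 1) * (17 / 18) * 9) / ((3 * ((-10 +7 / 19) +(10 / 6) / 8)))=0.70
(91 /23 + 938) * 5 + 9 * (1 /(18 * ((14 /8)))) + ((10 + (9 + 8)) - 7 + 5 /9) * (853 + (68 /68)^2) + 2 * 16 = 32307647 /1449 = 22296.51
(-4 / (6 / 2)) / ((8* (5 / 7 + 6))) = -0.02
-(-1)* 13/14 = 13/14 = 0.93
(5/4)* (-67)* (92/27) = -7705/27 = -285.37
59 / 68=0.87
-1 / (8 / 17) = -17 / 8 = -2.12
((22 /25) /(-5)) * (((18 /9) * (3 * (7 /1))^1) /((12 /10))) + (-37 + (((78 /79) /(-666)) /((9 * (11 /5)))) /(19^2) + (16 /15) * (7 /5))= -13058137190 /313395291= -41.67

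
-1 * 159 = -159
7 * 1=7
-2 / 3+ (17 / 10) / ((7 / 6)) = 83 / 105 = 0.79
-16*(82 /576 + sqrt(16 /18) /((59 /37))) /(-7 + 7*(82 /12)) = -2368*sqrt(2) /14455 - 41 /735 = -0.29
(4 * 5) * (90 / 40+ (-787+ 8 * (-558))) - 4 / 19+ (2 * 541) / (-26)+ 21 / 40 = -1037561053 / 9880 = -105016.30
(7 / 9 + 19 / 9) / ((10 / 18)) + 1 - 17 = -54 / 5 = -10.80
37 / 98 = 0.38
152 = 152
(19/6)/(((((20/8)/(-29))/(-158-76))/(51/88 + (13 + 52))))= 124013019/220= 563695.54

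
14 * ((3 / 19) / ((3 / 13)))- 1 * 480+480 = 182 / 19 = 9.58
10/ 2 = 5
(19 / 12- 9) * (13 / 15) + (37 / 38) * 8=4657 / 3420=1.36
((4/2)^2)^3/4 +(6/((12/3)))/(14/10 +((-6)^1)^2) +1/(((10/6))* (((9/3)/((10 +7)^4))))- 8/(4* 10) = 6253295/374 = 16720.04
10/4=5/2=2.50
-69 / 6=-23 / 2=-11.50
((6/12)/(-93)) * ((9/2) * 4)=-3/31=-0.10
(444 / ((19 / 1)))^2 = 197136 / 361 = 546.08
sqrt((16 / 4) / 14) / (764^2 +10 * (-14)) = sqrt(14) / 4084892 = 0.00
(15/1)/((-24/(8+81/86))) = -3845/688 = -5.59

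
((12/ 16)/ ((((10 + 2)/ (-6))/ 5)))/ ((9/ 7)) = -1.46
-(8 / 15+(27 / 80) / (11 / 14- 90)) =-79369 / 149880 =-0.53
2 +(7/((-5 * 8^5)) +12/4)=819193/163840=5.00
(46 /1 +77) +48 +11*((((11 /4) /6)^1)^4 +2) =193.49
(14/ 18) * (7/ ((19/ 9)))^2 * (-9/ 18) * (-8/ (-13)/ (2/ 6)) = -37044/ 4693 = -7.89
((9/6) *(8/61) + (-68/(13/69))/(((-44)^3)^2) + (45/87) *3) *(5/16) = 364711394419695/667493798985728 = 0.55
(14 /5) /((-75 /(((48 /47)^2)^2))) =-24772608 /609960125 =-0.04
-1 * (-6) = 6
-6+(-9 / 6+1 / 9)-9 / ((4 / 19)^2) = -30305 / 144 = -210.45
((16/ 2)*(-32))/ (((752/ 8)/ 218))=-27904/ 47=-593.70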